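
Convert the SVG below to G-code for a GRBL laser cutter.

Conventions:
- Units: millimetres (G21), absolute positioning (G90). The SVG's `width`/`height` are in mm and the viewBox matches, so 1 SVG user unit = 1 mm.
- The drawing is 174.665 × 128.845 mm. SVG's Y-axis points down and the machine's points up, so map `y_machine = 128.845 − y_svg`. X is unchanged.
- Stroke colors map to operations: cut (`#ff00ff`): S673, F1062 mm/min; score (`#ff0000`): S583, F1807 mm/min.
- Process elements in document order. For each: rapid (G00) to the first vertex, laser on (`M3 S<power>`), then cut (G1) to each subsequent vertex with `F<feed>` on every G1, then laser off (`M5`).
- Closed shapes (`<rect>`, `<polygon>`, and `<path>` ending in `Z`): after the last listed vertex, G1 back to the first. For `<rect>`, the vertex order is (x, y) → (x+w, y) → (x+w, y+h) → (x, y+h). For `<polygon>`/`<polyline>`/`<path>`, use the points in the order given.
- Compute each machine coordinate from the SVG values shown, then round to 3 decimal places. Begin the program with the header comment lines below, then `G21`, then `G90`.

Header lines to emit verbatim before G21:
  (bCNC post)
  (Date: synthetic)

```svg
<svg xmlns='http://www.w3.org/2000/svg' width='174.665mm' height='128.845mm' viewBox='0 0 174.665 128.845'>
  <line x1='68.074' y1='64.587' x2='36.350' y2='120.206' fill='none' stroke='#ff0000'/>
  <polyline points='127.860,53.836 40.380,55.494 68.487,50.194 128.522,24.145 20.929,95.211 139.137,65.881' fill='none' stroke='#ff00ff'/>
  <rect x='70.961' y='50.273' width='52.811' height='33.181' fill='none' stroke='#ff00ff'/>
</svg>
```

(bCNC post)
(Date: synthetic)
G21
G90
G00 X68.074 Y64.258
M3 S583
G1 X36.350 Y8.639 F1807
M5
G00 X127.860 Y75.009
M3 S673
G1 X40.380 Y73.351 F1062
G1 X68.487 Y78.651 F1062
G1 X128.522 Y104.700 F1062
G1 X20.929 Y33.634 F1062
G1 X139.137 Y62.964 F1062
M5
G00 X70.961 Y78.572
M3 S673
G1 X123.772 Y78.572 F1062
G1 X123.772 Y45.391 F1062
G1 X70.961 Y45.391 F1062
G1 X70.961 Y78.572 F1062
M5

1 u = 1 mm; y_m = 128.845 − y.

[1] `<line>` line segment, #ff0000→score S583 F1807: (68.074,64.258) → (36.350,8.639)

[2] `<polyline>` open polyline, #ff00ff→cut S673 F1062: (127.860,75.009) → (40.380,73.351) → (68.487,78.651) → (128.522,104.700) → (20.929,33.634) → (139.137,62.964)

[3] `<rect>` rectangle, #ff00ff→cut S673 F1062: (70.961,78.572) → (123.772,78.572) → (123.772,45.391) → (70.961,45.391) → (70.961,78.572) (closed)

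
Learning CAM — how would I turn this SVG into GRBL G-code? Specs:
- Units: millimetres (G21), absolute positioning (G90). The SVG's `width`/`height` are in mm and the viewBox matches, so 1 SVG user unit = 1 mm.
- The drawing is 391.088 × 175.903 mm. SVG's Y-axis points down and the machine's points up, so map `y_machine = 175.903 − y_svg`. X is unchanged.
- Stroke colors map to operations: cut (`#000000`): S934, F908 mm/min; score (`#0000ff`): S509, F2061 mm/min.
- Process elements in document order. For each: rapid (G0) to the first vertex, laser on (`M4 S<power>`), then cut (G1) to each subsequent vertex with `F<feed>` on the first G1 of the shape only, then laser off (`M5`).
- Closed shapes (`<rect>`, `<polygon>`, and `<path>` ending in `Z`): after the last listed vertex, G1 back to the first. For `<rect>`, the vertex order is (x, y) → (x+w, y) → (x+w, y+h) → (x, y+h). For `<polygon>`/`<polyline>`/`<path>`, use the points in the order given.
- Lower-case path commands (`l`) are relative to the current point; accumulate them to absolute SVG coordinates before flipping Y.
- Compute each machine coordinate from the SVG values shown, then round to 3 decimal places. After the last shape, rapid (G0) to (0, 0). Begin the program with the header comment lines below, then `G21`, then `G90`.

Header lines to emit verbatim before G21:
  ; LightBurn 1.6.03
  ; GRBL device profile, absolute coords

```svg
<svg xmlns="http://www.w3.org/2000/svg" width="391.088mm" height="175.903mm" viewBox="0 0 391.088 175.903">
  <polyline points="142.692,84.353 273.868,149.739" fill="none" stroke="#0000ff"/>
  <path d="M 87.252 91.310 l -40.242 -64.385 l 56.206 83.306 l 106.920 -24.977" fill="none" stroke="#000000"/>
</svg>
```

; LightBurn 1.6.03
; GRBL device profile, absolute coords
G21
G90
G0 X142.692 Y91.550
M4 S509
G1 X273.868 Y26.164 F2061
M5
G0 X87.252 Y84.593
M4 S934
G1 X47.010 Y148.978 F908
G1 X103.216 Y65.672
G1 X210.136 Y90.649
M5
G0 X0.000 Y0.000

1 u = 1 mm; y_m = 175.903 − y.

[1] `<polyline>` line segment, #0000ff→score S509 F2061: (142.692,91.550) → (273.868,26.164)

[2] `<path>` open polyline, #000000→cut S934 F908: (87.252,84.593) → (47.010,148.978) → (103.216,65.672) → (210.136,90.649)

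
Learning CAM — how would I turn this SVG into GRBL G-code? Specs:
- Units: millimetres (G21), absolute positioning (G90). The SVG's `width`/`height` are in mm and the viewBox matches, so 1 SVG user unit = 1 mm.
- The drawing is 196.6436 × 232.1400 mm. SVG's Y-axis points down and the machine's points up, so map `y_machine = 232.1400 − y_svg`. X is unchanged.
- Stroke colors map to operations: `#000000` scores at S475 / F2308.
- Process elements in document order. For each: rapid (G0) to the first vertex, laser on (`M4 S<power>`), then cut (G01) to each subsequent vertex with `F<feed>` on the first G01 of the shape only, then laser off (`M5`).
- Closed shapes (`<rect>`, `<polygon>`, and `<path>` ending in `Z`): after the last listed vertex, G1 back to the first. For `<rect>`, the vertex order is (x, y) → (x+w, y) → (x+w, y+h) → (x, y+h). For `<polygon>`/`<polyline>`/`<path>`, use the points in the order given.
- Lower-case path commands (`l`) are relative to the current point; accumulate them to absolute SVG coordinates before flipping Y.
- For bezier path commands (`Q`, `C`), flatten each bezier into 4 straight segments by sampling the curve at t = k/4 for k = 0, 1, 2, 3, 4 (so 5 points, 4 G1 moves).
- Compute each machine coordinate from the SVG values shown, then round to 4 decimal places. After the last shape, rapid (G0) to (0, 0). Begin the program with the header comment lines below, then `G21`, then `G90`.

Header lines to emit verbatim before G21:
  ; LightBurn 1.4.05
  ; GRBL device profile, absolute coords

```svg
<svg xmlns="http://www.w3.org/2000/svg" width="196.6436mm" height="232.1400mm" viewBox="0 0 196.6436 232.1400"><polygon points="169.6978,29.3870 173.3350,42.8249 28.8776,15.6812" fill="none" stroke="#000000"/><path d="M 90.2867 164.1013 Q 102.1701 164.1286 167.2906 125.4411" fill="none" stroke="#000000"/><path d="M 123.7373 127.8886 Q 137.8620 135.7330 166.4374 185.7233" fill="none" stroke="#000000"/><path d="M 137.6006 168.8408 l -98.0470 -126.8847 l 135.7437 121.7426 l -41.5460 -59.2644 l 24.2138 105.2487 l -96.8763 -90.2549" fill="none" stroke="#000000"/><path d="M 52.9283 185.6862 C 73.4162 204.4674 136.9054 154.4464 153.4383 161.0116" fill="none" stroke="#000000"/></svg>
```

; LightBurn 1.4.05
; GRBL device profile, absolute coords
G21
G90
G0 X169.6978 Y202.7530
M4 S475
G01 X173.3350 Y189.3151 F2308
G01 X28.8776 Y216.4588
G01 X169.6978 Y202.7530
M5
G0 X90.2867 Y68.0387
M4 S475
G01 X99.5557 Y70.4447 F2308
G01 X115.4794 Y77.6901
G01 X138.0577 Y89.7748
G01 X167.2906 Y106.6989
M5
G0 X123.7373 Y104.2514
M4 S475
G01 X131.7028 Y97.6951 F2308
G01 X141.4747 Y85.8705
G01 X153.0529 Y68.7777
G01 X166.4374 Y46.4167
M5
G0 X137.6006 Y63.2992
M4 S475
G01 X39.5536 Y190.1839 F2308
G01 X175.2973 Y68.4413
G01 X133.7513 Y127.7057
G01 X157.9651 Y22.4570
G01 X61.0888 Y112.7119
M5
G0 X52.9283 Y46.4538
M4 S475
G01 X74.9514 Y43.3091 F2308
G01 X104.6664 Y54.2101
G01 X133.6399 Y67.4016
G01 X153.4383 Y71.1284
M5
G0 X0.0000 Y0.0000

Since the viewBox matches the mm dimensions, user units are millimetres directly. The only transform is the Y-flip y_m = 232.1400 − y_svg.

Shape 1 is a closed polygon drawn with `<polygon>`. Its stroke #000000 means score at S475, F2308. After flipping Y the toolpath is (169.6978,202.7530) → (173.3350,189.3151) → (28.8776,216.4588) → (169.6978,202.7530), returning to the start.

Shape 2 is a quadratic bezier drawn with `<path>`. Its stroke #000000 means score at S475, F2308. After flipping Y the toolpath is (90.2867,68.0387) → (99.5557,70.4447) → (115.4794,77.6901) → (138.0577,89.7748) → (167.2906,106.6989).

Shape 3 is a quadratic bezier drawn with `<path>`. Its stroke #000000 means score at S475, F2308. After flipping Y the toolpath is (123.7373,104.2514) → (131.7028,97.6951) → (141.4747,85.8705) → (153.0529,68.7777) → (166.4374,46.4167).

Shape 4 is a open polyline drawn with `<path>`. Its stroke #000000 means score at S475, F2308. After flipping Y the toolpath is (137.6006,63.2992) → (39.5536,190.1839) → (175.2973,68.4413) → (133.7513,127.7057) → (157.9651,22.4570) → (61.0888,112.7119).

Shape 5 is a cubic bezier drawn with `<path>`. Its stroke #000000 means score at S475, F2308. After flipping Y the toolpath is (52.9283,46.4538) → (74.9514,43.3091) → (104.6664,54.2101) → (133.6399,67.4016) → (153.4383,71.1284).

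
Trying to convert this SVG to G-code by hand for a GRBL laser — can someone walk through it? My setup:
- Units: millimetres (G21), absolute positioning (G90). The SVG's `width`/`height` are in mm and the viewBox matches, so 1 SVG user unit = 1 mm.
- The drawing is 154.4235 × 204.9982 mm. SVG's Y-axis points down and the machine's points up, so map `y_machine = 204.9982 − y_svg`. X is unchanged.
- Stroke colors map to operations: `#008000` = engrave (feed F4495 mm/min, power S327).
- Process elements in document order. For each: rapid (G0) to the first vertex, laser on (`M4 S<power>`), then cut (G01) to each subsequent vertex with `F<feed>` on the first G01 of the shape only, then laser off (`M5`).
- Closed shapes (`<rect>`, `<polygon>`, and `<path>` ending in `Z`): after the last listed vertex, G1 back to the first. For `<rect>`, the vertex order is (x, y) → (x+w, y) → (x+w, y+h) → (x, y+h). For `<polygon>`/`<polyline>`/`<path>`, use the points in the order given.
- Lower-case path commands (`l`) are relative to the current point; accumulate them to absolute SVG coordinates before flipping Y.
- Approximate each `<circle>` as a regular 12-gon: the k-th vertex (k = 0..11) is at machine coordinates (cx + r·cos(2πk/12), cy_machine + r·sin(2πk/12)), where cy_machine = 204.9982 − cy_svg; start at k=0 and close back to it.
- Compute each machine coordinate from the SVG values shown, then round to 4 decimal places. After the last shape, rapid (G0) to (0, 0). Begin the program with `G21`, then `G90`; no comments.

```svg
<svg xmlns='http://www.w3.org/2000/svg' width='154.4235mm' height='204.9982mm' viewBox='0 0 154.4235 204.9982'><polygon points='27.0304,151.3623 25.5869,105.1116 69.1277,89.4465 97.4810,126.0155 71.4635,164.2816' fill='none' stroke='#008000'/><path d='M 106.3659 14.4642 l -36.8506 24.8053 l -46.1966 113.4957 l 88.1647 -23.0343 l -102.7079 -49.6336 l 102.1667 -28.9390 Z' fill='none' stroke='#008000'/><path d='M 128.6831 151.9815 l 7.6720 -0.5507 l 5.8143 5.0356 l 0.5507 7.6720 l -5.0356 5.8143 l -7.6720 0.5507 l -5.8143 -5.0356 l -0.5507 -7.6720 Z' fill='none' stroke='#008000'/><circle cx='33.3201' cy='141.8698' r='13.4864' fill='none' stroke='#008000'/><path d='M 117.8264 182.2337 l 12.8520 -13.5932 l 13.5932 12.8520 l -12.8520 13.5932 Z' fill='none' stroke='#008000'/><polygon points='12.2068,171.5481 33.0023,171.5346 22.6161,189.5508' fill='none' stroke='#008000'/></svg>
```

G21
G90
G0 X27.0304 Y53.6359
M4 S327
G01 X25.5869 Y99.8866 F4495
G01 X69.1277 Y115.5517
G01 X97.4810 Y78.9827
G01 X71.4635 Y40.7166
G01 X27.0304 Y53.6359
M5
G0 X106.3659 Y190.5340
M4 S327
G01 X69.5153 Y165.7287 F4495
G01 X23.3187 Y52.2330
G01 X111.4834 Y75.2673
G01 X8.7755 Y124.9009
G01 X110.9422 Y153.8399
G01 X106.3659 Y190.5340
M5
G0 X128.6831 Y53.0167
M4 S327
G01 X136.3551 Y53.5674 F4495
G01 X142.1694 Y48.5318
G01 X142.7201 Y40.8598
G01 X137.6845 Y35.0455
G01 X130.0125 Y34.4948
G01 X124.1982 Y39.5304
G01 X123.6475 Y47.2024
G01 X128.6831 Y53.0167
M5
G0 X46.8065 Y63.1284
M4 S327
G01 X44.9997 Y69.8716 F4495
G01 X40.0633 Y74.8080
G01 X33.3201 Y76.6148
G01 X26.5769 Y74.8080
G01 X21.6405 Y69.8716
G01 X19.8337 Y63.1284
G01 X21.6405 Y56.3852
G01 X26.5769 Y51.4488
G01 X33.3201 Y49.6420
G01 X40.0633 Y51.4488
G01 X44.9997 Y56.3852
G01 X46.8065 Y63.1284
M5
G0 X117.8264 Y22.7645
M4 S327
G01 X130.6784 Y36.3577 F4495
G01 X144.2716 Y23.5057
G01 X131.4196 Y9.9125
G01 X117.8264 Y22.7645
M5
G0 X12.2068 Y33.4501
M4 S327
G01 X33.0023 Y33.4636 F4495
G01 X22.6161 Y15.4474
G01 X12.2068 Y33.4501
M5
G0 X0.0000 Y0.0000

1 u = 1 mm; y_m = 204.9982 − y.

[1] `<polygon>` regular polygon, #008000→engrave S327 F4495: (27.0304,53.6359) → (25.5869,99.8866) → (69.1277,115.5517) → (97.4810,78.9827) → (71.4635,40.7166) → (27.0304,53.6359) (closed)

[2] `<path>` closed polygon, #008000→engrave S327 F4495: (106.3659,190.5340) → (69.5153,165.7287) → (23.3187,52.2330) → (111.4834,75.2673) → (8.7755,124.9009) → (110.9422,153.8399) → (106.3659,190.5340) (closed)

[3] `<path>` regular polygon, #008000→engrave S327 F4495: (128.6831,53.0167) → (136.3551,53.5674) → (142.1694,48.5318) → (142.7201,40.8598) → (137.6845,35.0455) → (130.0125,34.4948) → (124.1982,39.5304) → (123.6475,47.2024) → (128.6831,53.0167) (closed)

[4] `<circle>` circle, #008000→engrave S327 F4495: (46.8065,63.1284) → (44.9997,69.8716) → (40.0633,74.8080) → (33.3201,76.6148) → (26.5769,74.8080) → (21.6405,69.8716) → (19.8337,63.1284) → (21.6405,56.3852) → (26.5769,51.4488) → (33.3201,49.6420) → (40.0633,51.4488) → (44.9997,56.3852) → (46.8065,63.1284) (closed)

[5] `<path>` regular polygon, #008000→engrave S327 F4495: (117.8264,22.7645) → (130.6784,36.3577) → (144.2716,23.5057) → (131.4196,9.9125) → (117.8264,22.7645) (closed)

[6] `<polygon>` regular polygon, #008000→engrave S327 F4495: (12.2068,33.4501) → (33.0023,33.4636) → (22.6161,15.4474) → (12.2068,33.4501) (closed)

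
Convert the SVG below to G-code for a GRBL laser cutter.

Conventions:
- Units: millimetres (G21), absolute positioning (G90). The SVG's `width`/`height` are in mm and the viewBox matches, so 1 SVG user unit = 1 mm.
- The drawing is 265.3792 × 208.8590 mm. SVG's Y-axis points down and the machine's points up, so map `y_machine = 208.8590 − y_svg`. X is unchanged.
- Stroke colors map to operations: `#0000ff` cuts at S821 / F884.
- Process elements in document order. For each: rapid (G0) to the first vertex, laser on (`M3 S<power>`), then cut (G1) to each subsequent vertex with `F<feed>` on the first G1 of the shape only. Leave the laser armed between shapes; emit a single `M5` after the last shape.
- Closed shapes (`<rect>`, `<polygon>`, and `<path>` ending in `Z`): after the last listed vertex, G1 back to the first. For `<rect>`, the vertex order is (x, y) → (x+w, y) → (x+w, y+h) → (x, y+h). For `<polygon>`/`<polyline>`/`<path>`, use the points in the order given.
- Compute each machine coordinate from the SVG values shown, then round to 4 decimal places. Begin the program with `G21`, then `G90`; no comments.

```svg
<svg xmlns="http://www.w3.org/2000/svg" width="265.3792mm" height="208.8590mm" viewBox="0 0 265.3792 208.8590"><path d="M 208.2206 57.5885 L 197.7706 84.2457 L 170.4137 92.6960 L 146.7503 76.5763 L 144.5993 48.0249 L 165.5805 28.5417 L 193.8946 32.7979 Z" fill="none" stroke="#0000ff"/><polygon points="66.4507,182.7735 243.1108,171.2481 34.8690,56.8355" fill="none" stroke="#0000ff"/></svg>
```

1 u = 1 mm; y_m = 208.8590 − y.

[1] `<path>` regular polygon, #0000ff→cut S821 F884: (208.2206,151.2705) → (197.7706,124.6133) → (170.4137,116.1630) → (146.7503,132.2827) → (144.5993,160.8341) → (165.5805,180.3173) → (193.8946,176.0611) → (208.2206,151.2705) (closed)

[2] `<polygon>` closed polygon, #0000ff→cut S821 F884: (66.4507,26.0855) → (243.1108,37.6109) → (34.8690,152.0235) → (66.4507,26.0855) (closed)

G21
G90
G0 X208.2206 Y151.2705
M3 S821
G1 X197.7706 Y124.6133 F884
G1 X170.4137 Y116.1630
G1 X146.7503 Y132.2827
G1 X144.5993 Y160.8341
G1 X165.5805 Y180.3173
G1 X193.8946 Y176.0611
G1 X208.2206 Y151.2705
G0 X66.4507 Y26.0855
M3 S821
G1 X243.1108 Y37.6109 F884
G1 X34.8690 Y152.0235
G1 X66.4507 Y26.0855
M5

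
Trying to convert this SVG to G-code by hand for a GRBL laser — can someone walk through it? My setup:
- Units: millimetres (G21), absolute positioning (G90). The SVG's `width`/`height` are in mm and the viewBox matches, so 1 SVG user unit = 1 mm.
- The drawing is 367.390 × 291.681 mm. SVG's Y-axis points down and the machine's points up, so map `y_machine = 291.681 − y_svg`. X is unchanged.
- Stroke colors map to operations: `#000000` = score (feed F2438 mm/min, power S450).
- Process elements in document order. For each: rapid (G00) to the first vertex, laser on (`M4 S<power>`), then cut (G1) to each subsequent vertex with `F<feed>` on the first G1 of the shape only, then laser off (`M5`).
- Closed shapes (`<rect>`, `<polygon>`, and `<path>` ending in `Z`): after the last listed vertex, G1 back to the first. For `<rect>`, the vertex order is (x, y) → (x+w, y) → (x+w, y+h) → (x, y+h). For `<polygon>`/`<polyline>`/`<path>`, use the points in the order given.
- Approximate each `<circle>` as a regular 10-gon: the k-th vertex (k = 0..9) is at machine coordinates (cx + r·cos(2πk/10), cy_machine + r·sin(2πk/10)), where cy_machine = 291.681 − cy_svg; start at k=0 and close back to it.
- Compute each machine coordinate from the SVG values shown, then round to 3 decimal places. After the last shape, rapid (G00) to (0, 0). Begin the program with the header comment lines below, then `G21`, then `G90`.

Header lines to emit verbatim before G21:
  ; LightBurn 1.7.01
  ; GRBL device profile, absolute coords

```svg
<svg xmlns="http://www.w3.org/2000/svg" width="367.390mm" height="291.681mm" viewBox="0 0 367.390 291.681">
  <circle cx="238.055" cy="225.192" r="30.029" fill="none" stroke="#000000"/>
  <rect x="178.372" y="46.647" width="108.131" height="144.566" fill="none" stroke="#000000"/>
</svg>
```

; LightBurn 1.7.01
; GRBL device profile, absolute coords
G21
G90
G00 X268.084 Y66.489
M4 S450
G1 X262.349 Y84.140 F2438
G1 X247.334 Y95.048
G1 X228.776 Y95.048
G1 X213.761 Y84.140
G1 X208.026 Y66.489
G1 X213.761 Y48.838
G1 X228.776 Y37.930
G1 X247.334 Y37.930
G1 X262.349 Y48.838
G1 X268.084 Y66.489
M5
G00 X178.372 Y245.034
M4 S450
G1 X286.503 Y245.034 F2438
G1 X286.503 Y100.468
G1 X178.372 Y100.468
G1 X178.372 Y245.034
M5
G00 X0.000 Y0.000

1 u = 1 mm; y_m = 291.681 − y.

[1] `<circle>` circle, #000000→score S450 F2438: (268.084,66.489) → (262.349,84.140) → (247.334,95.048) → (228.776,95.048) → (213.761,84.140) → (208.026,66.489) → (213.761,48.838) → (228.776,37.930) → (247.334,37.930) → (262.349,48.838) → (268.084,66.489) (closed)

[2] `<rect>` rectangle, #000000→score S450 F2438: (178.372,245.034) → (286.503,245.034) → (286.503,100.468) → (178.372,100.468) → (178.372,245.034) (closed)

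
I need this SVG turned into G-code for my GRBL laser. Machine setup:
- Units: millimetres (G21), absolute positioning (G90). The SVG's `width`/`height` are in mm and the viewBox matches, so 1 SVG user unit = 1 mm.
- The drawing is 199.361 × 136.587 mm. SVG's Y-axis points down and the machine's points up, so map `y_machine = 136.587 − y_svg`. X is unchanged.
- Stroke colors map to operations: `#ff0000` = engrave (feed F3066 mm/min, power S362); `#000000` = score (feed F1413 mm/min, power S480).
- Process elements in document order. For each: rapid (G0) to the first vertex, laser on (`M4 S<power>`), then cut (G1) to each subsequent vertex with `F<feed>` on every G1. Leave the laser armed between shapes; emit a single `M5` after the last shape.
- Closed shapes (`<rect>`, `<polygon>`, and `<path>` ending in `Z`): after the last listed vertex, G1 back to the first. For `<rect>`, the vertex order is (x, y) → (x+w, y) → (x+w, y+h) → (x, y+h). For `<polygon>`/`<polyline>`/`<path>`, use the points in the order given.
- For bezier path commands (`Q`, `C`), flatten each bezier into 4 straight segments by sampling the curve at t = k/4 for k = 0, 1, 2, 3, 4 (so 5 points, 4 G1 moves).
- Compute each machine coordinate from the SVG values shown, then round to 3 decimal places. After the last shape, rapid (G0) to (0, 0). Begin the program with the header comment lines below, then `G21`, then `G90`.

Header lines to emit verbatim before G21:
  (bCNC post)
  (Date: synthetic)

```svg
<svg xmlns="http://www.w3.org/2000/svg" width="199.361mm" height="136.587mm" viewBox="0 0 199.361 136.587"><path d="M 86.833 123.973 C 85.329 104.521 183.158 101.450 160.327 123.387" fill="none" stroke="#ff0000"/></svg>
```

(bCNC post)
(Date: synthetic)
G21
G90
G0 X86.833 Y12.614
M4 S362
G1 X100.893 Y23.997 F3066
G1 X131.578 Y28.428 F3066
G1 X158.264 Y25.099 F3066
G1 X160.327 Y13.200 F3066
M5
G0 X0.000 Y0.000

viewBox `0 0 199.361 136.587` with mm width/height → 1 unit = 1 mm. Flip: y_m = 136.587 − y_svg.

**Shape 1** — `<path>` cubic bezier, stroke `#ff0000` → engrave (S362, F3066). Control points (SVG): P0=(86.833,123.973), P1=(85.329,104.521), P2=(183.158,101.450), P3=(160.327,123.387); sampled at t=k/4. Machine vertices: (86.833,12.614) → (100.893,23.997) → (131.578,28.428) → (158.264,25.099) → (160.327,13.200). Open path.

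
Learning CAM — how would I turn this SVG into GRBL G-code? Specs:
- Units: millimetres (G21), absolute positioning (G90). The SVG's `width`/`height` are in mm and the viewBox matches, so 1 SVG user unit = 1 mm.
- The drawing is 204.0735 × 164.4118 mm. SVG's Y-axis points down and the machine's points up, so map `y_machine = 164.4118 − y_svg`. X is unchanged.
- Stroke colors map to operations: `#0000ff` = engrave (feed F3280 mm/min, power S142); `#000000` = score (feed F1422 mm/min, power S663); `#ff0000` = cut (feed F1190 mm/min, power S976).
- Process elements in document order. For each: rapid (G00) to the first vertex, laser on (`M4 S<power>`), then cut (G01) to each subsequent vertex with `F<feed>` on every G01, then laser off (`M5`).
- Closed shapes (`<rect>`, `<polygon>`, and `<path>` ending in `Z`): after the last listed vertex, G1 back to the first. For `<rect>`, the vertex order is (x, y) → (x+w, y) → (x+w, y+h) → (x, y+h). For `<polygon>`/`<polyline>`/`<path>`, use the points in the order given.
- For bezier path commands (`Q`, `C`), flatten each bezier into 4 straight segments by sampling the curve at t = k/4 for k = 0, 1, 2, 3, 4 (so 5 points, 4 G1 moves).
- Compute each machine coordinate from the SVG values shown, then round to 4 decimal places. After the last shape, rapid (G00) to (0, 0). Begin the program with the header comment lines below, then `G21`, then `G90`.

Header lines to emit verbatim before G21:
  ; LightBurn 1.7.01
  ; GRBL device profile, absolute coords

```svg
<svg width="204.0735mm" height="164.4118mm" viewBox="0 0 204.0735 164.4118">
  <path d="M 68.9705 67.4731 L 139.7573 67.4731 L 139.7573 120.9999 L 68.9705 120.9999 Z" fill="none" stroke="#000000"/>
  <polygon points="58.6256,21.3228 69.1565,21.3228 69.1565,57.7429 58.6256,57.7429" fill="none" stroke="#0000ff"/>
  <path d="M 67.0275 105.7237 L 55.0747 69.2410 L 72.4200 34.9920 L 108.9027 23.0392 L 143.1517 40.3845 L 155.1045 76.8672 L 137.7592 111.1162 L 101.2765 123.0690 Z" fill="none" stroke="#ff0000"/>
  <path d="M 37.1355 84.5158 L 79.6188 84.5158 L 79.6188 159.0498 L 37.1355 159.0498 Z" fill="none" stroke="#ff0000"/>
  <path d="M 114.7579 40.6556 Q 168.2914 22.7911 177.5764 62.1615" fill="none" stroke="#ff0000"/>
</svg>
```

; LightBurn 1.7.01
; GRBL device profile, absolute coords
G21
G90
G00 X68.9705 Y96.9387
M4 S663
G01 X139.7573 Y96.9387 F1422
G01 X139.7573 Y43.4119 F1422
G01 X68.9705 Y43.4119 F1422
G01 X68.9705 Y96.9387 F1422
M5
G00 X58.6256 Y143.0890
M4 S142
G01 X69.1565 Y143.0890 F3280
G01 X69.1565 Y106.6689 F3280
G01 X58.6256 Y106.6689 F3280
G01 X58.6256 Y143.0890 F3280
M5
G00 X67.0275 Y58.6881
M4 S976
G01 X55.0747 Y95.1708 F1190
G01 X72.4200 Y129.4198 F1190
G01 X108.9027 Y141.3726 F1190
G01 X143.1517 Y124.0273 F1190
G01 X155.1045 Y87.5446 F1190
G01 X137.7592 Y53.2956 F1190
G01 X101.2765 Y41.3428 F1190
G01 X67.0275 Y58.6881 F1190
M5
G00 X37.1355 Y79.8960
M4 S976
G01 X79.6188 Y79.8960 F1190
G01 X79.6188 Y5.3620 F1190
G01 X37.1355 Y5.3620 F1190
G01 X37.1355 Y79.8960 F1190
M5
G00 X114.7579 Y123.7562
M4 S976
G01 X138.7591 Y129.1113 F1190
G01 X157.2293 Y127.3120 F1190
G01 X170.1684 Y118.3583 F1190
G01 X177.5764 Y102.2503 F1190
M5
G00 X0.0000 Y0.0000

1 u = 1 mm; y_m = 164.4118 − y.

[1] `<path>` rectangle, #000000→score S663 F1422: (68.9705,96.9387) → (139.7573,96.9387) → (139.7573,43.4119) → (68.9705,43.4119) → (68.9705,96.9387) (closed)

[2] `<polygon>` rectangle, #0000ff→engrave S142 F3280: (58.6256,143.0890) → (69.1565,143.0890) → (69.1565,106.6689) → (58.6256,106.6689) → (58.6256,143.0890) (closed)

[3] `<path>` regular polygon, #ff0000→cut S976 F1190: (67.0275,58.6881) → (55.0747,95.1708) → (72.4200,129.4198) → (108.9027,141.3726) → (143.1517,124.0273) → (155.1045,87.5446) → (137.7592,53.2956) → (101.2765,41.3428) → (67.0275,58.6881) (closed)

[4] `<path>` rectangle, #ff0000→cut S976 F1190: (37.1355,79.8960) → (79.6188,79.8960) → (79.6188,5.3620) → (37.1355,5.3620) → (37.1355,79.8960) (closed)

[5] `<path>` quadratic bezier, #ff0000→cut S976 F1190: (114.7579,123.7562) → (138.7591,129.1113) → (157.2293,127.3120) → (170.1684,118.3583) → (177.5764,102.2503)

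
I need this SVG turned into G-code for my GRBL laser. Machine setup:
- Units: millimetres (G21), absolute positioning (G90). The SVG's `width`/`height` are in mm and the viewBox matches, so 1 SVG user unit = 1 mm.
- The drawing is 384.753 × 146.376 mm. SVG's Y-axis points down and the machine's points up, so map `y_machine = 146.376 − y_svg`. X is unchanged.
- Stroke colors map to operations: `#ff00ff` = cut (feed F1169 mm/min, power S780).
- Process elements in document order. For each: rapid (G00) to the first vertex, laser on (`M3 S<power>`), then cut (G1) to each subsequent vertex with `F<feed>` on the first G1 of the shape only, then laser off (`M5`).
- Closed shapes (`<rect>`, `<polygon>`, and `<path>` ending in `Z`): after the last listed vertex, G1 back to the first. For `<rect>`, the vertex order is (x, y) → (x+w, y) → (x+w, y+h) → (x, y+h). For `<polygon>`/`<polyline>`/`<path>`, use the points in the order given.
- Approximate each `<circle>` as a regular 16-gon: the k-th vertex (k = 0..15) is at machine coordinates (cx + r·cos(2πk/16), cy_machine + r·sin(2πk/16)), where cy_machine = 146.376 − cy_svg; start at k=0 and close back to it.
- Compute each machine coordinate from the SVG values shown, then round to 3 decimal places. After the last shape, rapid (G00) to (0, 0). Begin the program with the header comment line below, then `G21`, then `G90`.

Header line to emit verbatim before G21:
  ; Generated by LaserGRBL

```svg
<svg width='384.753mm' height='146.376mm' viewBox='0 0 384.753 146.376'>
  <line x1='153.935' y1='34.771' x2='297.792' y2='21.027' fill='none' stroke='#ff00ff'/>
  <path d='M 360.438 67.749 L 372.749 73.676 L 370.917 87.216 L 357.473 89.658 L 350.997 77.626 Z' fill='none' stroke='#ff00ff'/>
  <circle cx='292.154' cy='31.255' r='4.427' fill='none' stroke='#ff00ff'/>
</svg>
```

viewBox `0 0 384.753 146.376` with mm width/height → 1 unit = 1 mm. Flip: y_m = 146.376 − y_svg.

**Shape 1** — `<line>` line segment, stroke `#ff00ff` → cut (S780, F1169). Machine vertices: (153.935,111.605) → (297.792,125.349). Open path.

**Shape 2** — `<path>` regular polygon, stroke `#ff00ff` → cut (S780, F1169). Machine vertices: (360.438,78.627) → (372.749,72.700) → (370.917,59.160) → (357.473,56.718) → (350.997,68.750) → (360.438,78.627). Closed: final G1 returns to the first vertex.

**Shape 3** — `<circle>` circle, stroke `#ff00ff` → cut (S780, F1169). Machine vertices: (296.581,115.121) → (296.244,116.815) → (295.284,118.251) → (293.848,119.211) → (292.154,119.548) → (290.460,119.211) → (289.024,118.251) → (288.064,116.815) → (287.727,115.121) → (288.064,113.427) → (289.024,111.991) → (290.460,111.031) → (292.154,110.694) → (293.848,111.031) → (295.284,111.991) → (296.244,113.427) → (296.581,115.121). Closed: final G1 returns to the first vertex.

; Generated by LaserGRBL
G21
G90
G00 X153.935 Y111.605
M3 S780
G1 X297.792 Y125.349 F1169
M5
G00 X360.438 Y78.627
M3 S780
G1 X372.749 Y72.700 F1169
G1 X370.917 Y59.160
G1 X357.473 Y56.718
G1 X350.997 Y68.750
G1 X360.438 Y78.627
M5
G00 X296.581 Y115.121
M3 S780
G1 X296.244 Y116.815 F1169
G1 X295.284 Y118.251
G1 X293.848 Y119.211
G1 X292.154 Y119.548
G1 X290.460 Y119.211
G1 X289.024 Y118.251
G1 X288.064 Y116.815
G1 X287.727 Y115.121
G1 X288.064 Y113.427
G1 X289.024 Y111.991
G1 X290.460 Y111.031
G1 X292.154 Y110.694
G1 X293.848 Y111.031
G1 X295.284 Y111.991
G1 X296.244 Y113.427
G1 X296.581 Y115.121
M5
G00 X0.000 Y0.000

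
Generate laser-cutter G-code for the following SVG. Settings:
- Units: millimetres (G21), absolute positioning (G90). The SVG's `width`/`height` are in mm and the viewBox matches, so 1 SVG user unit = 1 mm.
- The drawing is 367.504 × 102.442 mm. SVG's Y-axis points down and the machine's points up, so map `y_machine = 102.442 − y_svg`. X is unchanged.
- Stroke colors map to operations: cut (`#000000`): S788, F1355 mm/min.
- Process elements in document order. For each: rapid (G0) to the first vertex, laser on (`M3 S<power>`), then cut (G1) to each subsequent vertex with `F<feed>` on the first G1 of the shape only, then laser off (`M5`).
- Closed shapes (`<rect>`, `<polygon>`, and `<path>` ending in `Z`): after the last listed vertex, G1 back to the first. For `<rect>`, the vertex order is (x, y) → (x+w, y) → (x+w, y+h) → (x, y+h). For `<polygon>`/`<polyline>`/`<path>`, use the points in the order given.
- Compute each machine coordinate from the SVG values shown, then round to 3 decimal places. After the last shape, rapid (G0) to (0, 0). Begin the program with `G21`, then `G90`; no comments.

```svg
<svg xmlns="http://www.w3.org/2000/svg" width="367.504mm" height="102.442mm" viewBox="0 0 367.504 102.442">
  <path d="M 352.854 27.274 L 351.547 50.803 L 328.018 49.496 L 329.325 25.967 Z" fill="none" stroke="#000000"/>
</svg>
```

1 u = 1 mm; y_m = 102.442 − y.

[1] `<path>` regular polygon, #000000→cut S788 F1355: (352.854,75.168) → (351.547,51.639) → (328.018,52.946) → (329.325,76.475) → (352.854,75.168) (closed)

G21
G90
G0 X352.854 Y75.168
M3 S788
G1 X351.547 Y51.639 F1355
G1 X328.018 Y52.946
G1 X329.325 Y76.475
G1 X352.854 Y75.168
M5
G0 X0.000 Y0.000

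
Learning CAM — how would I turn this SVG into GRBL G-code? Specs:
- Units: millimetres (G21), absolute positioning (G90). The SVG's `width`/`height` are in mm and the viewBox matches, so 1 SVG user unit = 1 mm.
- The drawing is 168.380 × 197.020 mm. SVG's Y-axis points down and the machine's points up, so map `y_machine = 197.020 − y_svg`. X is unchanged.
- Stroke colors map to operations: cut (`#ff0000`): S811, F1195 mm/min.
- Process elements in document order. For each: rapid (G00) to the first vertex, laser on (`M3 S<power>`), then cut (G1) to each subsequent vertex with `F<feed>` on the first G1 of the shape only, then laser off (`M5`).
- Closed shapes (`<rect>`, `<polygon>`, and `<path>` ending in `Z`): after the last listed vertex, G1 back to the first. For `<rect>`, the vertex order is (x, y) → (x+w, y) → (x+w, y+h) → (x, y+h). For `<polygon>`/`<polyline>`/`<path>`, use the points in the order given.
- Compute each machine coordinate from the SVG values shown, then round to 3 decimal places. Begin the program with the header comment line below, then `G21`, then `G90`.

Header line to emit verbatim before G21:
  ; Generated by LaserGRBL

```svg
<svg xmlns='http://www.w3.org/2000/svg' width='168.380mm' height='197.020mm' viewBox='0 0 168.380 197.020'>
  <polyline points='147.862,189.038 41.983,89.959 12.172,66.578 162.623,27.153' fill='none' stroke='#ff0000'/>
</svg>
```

; Generated by LaserGRBL
G21
G90
G00 X147.862 Y7.982
M3 S811
G1 X41.983 Y107.061 F1195
G1 X12.172 Y130.442
G1 X162.623 Y169.867
M5

1 u = 1 mm; y_m = 197.020 − y.

[1] `<polyline>` open polyline, #ff0000→cut S811 F1195: (147.862,7.982) → (41.983,107.061) → (12.172,130.442) → (162.623,169.867)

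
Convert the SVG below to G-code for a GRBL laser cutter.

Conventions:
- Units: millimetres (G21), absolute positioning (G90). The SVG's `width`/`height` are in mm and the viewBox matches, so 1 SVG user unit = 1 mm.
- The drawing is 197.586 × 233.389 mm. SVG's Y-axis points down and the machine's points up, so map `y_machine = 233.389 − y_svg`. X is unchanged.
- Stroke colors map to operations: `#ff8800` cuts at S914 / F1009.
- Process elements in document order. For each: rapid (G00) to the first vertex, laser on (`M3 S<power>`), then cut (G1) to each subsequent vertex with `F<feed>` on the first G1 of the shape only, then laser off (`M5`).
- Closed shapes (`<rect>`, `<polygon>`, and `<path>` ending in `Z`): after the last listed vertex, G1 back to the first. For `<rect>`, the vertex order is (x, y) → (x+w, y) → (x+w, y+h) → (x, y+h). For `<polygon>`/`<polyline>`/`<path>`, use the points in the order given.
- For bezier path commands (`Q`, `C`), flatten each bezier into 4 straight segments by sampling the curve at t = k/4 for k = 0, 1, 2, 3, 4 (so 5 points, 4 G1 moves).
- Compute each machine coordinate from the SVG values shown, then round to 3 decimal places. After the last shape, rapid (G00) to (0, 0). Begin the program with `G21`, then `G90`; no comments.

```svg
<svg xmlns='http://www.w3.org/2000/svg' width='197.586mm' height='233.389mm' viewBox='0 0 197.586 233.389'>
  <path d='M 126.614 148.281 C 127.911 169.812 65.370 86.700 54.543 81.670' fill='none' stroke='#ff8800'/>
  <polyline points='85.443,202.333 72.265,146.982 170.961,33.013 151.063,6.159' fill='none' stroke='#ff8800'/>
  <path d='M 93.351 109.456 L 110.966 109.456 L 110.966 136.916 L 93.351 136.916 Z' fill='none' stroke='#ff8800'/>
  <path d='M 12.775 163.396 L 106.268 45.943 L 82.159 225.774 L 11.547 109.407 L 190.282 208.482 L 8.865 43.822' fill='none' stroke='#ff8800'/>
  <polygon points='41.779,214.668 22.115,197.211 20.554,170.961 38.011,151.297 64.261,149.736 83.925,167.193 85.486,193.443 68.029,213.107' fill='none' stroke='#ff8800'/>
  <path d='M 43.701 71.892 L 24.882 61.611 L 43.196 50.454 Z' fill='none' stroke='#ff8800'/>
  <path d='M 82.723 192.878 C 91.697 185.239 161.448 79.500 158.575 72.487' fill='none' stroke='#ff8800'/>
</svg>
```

viewBox `0 0 197.586 233.389` with mm width/height → 1 unit = 1 mm. Flip: y_m = 233.389 − y_svg.

**Shape 1** — `<path>` cubic bezier, stroke `#ff8800` → cut (S914, F1009). Control points (SVG): P0=(126.614,148.281), P1=(127.911,169.812), P2=(65.370,86.700), P3=(54.543,81.670); sampled at t=k/4. Machine vertices: (126.614,85.108) → (117.423,85.725) → (95.125,108.453) → (70.554,136.161) → (54.543,151.719). Open path.

**Shape 2** — `<polyline>` open polyline, stroke `#ff8800` → cut (S914, F1009). Machine vertices: (85.443,31.056) → (72.265,86.407) → (170.961,200.376) → (151.063,227.230). Open path.

**Shape 3** — `<path>` rectangle, stroke `#ff8800` → cut (S914, F1009). Machine vertices: (93.351,123.933) → (110.966,123.933) → (110.966,96.473) → (93.351,96.473) → (93.351,123.933). Closed: final G1 returns to the first vertex.

**Shape 4** — `<path>` open polyline, stroke `#ff8800` → cut (S914, F1009). Machine vertices: (12.775,69.993) → (106.268,187.446) → (82.159,7.615) → (11.547,123.982) → (190.282,24.907) → (8.865,189.567). Open path.

**Shape 5** — `<polygon>` regular polygon, stroke `#ff8800` → cut (S914, F1009). Machine vertices: (41.779,18.721) → (22.115,36.178) → (20.554,62.428) → (38.011,82.092) → (64.261,83.653) → (83.925,66.196) → (85.486,39.946) → (68.029,20.282) → (41.779,18.721). Closed: final G1 returns to the first vertex.

**Shape 6** — `<path>` regular polygon, stroke `#ff8800` → cut (S914, F1009). Machine vertices: (43.701,161.497) → (24.882,171.778) → (43.196,182.935) → (43.701,161.497). Closed: final G1 returns to the first vertex.

**Shape 7** — `<path>` cubic bezier, stroke `#ff8800` → cut (S914, F1009). Control points (SVG): P0=(82.723,192.878), P1=(91.697,185.239), P2=(161.448,79.500), P3=(158.575,72.487); sampled at t=k/4. Machine vertices: (82.723,40.511) → (98.765,61.559) → (125.092,100.941) → (149.197,140.207) → (158.575,160.902). Open path.

G21
G90
G00 X126.614 Y85.108
M3 S914
G1 X117.423 Y85.725 F1009
G1 X95.125 Y108.453
G1 X70.554 Y136.161
G1 X54.543 Y151.719
M5
G00 X85.443 Y31.056
M3 S914
G1 X72.265 Y86.407 F1009
G1 X170.961 Y200.376
G1 X151.063 Y227.230
M5
G00 X93.351 Y123.933
M3 S914
G1 X110.966 Y123.933 F1009
G1 X110.966 Y96.473
G1 X93.351 Y96.473
G1 X93.351 Y123.933
M5
G00 X12.775 Y69.993
M3 S914
G1 X106.268 Y187.446 F1009
G1 X82.159 Y7.615
G1 X11.547 Y123.982
G1 X190.282 Y24.907
G1 X8.865 Y189.567
M5
G00 X41.779 Y18.721
M3 S914
G1 X22.115 Y36.178 F1009
G1 X20.554 Y62.428
G1 X38.011 Y82.092
G1 X64.261 Y83.653
G1 X83.925 Y66.196
G1 X85.486 Y39.946
G1 X68.029 Y20.282
G1 X41.779 Y18.721
M5
G00 X43.701 Y161.497
M3 S914
G1 X24.882 Y171.778 F1009
G1 X43.196 Y182.935
G1 X43.701 Y161.497
M5
G00 X82.723 Y40.511
M3 S914
G1 X98.765 Y61.559 F1009
G1 X125.092 Y100.941
G1 X149.197 Y140.207
G1 X158.575 Y160.902
M5
G00 X0.000 Y0.000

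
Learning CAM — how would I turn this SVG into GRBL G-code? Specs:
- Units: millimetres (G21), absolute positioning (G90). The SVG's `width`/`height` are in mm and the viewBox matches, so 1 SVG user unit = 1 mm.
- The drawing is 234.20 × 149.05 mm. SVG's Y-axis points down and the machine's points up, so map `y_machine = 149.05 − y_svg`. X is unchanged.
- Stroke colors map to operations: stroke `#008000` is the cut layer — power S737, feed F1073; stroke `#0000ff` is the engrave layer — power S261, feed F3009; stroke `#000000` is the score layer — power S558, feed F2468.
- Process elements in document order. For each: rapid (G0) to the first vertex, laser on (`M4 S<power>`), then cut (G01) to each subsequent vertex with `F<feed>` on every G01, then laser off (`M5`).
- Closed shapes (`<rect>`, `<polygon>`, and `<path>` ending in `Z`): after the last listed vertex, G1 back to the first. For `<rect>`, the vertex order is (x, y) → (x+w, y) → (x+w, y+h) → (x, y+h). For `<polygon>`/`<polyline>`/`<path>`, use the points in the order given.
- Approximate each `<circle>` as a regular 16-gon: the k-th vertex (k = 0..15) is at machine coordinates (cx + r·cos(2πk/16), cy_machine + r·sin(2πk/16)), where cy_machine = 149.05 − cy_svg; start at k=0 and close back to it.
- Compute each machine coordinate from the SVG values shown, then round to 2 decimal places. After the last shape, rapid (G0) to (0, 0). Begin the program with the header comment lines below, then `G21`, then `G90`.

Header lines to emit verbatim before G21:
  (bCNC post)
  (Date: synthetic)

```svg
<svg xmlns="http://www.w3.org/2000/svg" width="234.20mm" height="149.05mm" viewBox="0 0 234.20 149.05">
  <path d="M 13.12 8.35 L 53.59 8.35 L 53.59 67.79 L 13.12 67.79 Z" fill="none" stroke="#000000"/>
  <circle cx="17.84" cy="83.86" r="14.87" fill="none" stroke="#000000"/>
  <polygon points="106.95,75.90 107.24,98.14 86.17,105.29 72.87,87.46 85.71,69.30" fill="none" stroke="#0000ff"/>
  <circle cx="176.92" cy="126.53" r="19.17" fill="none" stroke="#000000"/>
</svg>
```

(bCNC post)
(Date: synthetic)
G21
G90
G0 X13.12 Y140.70
M4 S558
G01 X53.59 Y140.70 F2468
G01 X53.59 Y81.26 F2468
G01 X13.12 Y81.26 F2468
G01 X13.12 Y140.70 F2468
M5
G0 X32.71 Y65.19
M4 S558
G01 X31.58 Y70.88 F2468
G01 X28.35 Y75.70 F2468
G01 X23.53 Y78.93 F2468
G01 X17.84 Y80.06 F2468
G01 X12.15 Y78.93 F2468
G01 X7.33 Y75.70 F2468
G01 X4.10 Y70.88 F2468
G01 X2.97 Y65.19 F2468
G01 X4.10 Y59.50 F2468
G01 X7.33 Y54.68 F2468
G01 X12.15 Y51.45 F2468
G01 X17.84 Y50.32 F2468
G01 X23.53 Y51.45 F2468
G01 X28.35 Y54.68 F2468
G01 X31.58 Y59.50 F2468
G01 X32.71 Y65.19 F2468
M5
G0 X106.95 Y73.15
M4 S261
G01 X107.24 Y50.91 F3009
G01 X86.17 Y43.76 F3009
G01 X72.87 Y61.59 F3009
G01 X85.71 Y79.75 F3009
G01 X106.95 Y73.15 F3009
M5
G0 X196.09 Y22.52
M4 S558
G01 X194.63 Y29.86 F2468
G01 X190.48 Y36.08 F2468
G01 X184.26 Y40.23 F2468
G01 X176.92 Y41.69 F2468
G01 X169.58 Y40.23 F2468
G01 X163.36 Y36.08 F2468
G01 X159.21 Y29.86 F2468
G01 X157.75 Y22.52 F2468
G01 X159.21 Y15.18 F2468
G01 X163.36 Y8.96 F2468
G01 X169.58 Y4.81 F2468
G01 X176.92 Y3.35 F2468
G01 X184.26 Y4.81 F2468
G01 X190.48 Y8.96 F2468
G01 X194.63 Y15.18 F2468
G01 X196.09 Y22.52 F2468
M5
G0 X0.00 Y0.00

Since the viewBox matches the mm dimensions, user units are millimetres directly. The only transform is the Y-flip y_m = 149.05 − y_svg.

Shape 1 is a rectangle drawn with `<path>`. Its stroke #000000 means score at S558, F2468. After flipping Y the toolpath is (13.12,140.70) → (53.59,140.70) → (53.59,81.26) → (13.12,81.26) → (13.12,140.70), returning to the start.

Shape 2 is a circle drawn with `<circle>`. Its stroke #000000 means score at S558, F2468. After flipping Y the toolpath is (32.71,65.19) → (31.58,70.88) → (28.35,75.70) → (23.53,78.93) → (17.84,80.06) → (12.15,78.93) → (7.33,75.70) → (4.10,70.88) → (2.97,65.19) → (4.10,59.50) → (7.33,54.68) → (12.15,51.45) → (17.84,50.32) → (23.53,51.45) → (28.35,54.68) → (31.58,59.50) → (32.71,65.19), returning to the start.

Shape 3 is a regular polygon drawn with `<polygon>`. Its stroke #0000ff means engrave at S261, F3009. After flipping Y the toolpath is (106.95,73.15) → (107.24,50.91) → (86.17,43.76) → (72.87,61.59) → (85.71,79.75) → (106.95,73.15), returning to the start.

Shape 4 is a circle drawn with `<circle>`. Its stroke #000000 means score at S558, F2468. After flipping Y the toolpath is (196.09,22.52) → (194.63,29.86) → (190.48,36.08) → (184.26,40.23) → (176.92,41.69) → (169.58,40.23) → (163.36,36.08) → (159.21,29.86) → (157.75,22.52) → (159.21,15.18) → (163.36,8.96) → (169.58,4.81) → (176.92,3.35) → (184.26,4.81) → (190.48,8.96) → (194.63,15.18) → (196.09,22.52), returning to the start.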